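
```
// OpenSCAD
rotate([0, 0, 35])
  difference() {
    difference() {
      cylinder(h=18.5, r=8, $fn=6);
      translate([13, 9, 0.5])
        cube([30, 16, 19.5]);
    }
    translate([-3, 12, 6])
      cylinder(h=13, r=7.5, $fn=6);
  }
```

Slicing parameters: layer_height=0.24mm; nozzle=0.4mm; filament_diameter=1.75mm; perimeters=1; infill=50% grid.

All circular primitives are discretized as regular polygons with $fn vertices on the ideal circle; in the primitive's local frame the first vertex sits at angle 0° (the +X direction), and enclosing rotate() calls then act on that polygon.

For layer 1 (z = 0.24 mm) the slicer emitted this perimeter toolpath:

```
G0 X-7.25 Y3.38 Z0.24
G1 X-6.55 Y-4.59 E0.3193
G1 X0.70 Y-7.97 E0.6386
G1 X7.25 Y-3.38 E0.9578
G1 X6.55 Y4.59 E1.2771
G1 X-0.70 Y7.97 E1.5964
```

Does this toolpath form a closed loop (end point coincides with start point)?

Start point (G0): (-7.25, 3.38). End point (last G1): the path does not return to the start — open.

no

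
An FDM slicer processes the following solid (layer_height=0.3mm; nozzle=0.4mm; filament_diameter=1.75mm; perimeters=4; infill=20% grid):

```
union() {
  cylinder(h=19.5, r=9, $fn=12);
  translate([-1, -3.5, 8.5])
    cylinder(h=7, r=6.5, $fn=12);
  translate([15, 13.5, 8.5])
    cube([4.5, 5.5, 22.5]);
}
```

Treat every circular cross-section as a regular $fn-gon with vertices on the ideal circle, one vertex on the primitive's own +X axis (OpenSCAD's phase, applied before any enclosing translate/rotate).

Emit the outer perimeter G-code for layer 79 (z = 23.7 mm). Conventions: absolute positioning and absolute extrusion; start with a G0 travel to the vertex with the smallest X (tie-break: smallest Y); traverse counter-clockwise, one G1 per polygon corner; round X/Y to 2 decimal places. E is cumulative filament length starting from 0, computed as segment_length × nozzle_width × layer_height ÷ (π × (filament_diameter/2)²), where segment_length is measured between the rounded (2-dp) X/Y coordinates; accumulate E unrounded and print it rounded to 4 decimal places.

G0 X15.00 Y13.50 Z23.70
G1 X19.50 Y13.50 E0.2245
G1 X19.50 Y19.00 E0.4989
G1 X15.00 Y19.00 E0.7234
G1 X15.00 Y13.50 E0.9978

At z = 23.7 mm: the cylinder is not intersected at this z (z outside [0, 19.5]); the cylinder at (-1, -3.5) does not reach this height (z outside [8.5, 15.5]); the 4.5×5.5 cube at (15, 13.5) contributes its full rectangle; Taking the union: only the 4.5×5.5 cube at (15, 13.5) is present, so the union is just that shape — 1 connected region. The outline is a single polygon with 4 vertices. Extrusion per mm of travel: 0.4 × 0.3 / (π × 0.875²) = 0.049890. Accumulating E over each segment gives final E = 0.9978.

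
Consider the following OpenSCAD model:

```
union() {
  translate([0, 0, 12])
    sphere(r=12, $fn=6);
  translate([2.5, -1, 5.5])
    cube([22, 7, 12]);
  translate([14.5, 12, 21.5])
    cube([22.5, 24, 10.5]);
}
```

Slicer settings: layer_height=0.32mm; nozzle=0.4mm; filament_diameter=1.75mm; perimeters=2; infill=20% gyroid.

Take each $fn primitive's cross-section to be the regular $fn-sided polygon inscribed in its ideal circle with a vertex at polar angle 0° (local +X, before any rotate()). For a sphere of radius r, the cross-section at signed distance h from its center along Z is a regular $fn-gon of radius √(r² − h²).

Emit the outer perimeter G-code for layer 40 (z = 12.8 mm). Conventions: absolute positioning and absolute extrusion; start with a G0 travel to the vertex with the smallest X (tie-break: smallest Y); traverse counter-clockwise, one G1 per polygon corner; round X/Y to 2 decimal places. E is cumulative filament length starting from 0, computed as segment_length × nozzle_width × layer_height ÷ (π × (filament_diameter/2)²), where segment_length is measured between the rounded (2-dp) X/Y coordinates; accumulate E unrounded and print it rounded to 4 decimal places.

At z = 12.8 mm: the r=12 sphere slices to a regular 6-gon of circumradius 11.973 (√(r²−h²) with h=0.8 from center); the cube at (2.5, -1) is present — its section is the full 22×7 rectangle; the cube at (14.5, 12) does not reach this height (z outside [21.5, 32]); Merging all regions: the regions partially overlap (shared area 55.63 mm²), so overlapping operands fuse into one piece — 1 connected region. The outline is a single polygon with 9 vertices. Extrusion per mm of travel: 0.4 × 0.32 / (π × 0.875²) = 0.053216. Accumulating E over each segment gives final E = 5.3139.

G0 X-11.97 Y0.00 Z12.80
G1 X-5.99 Y-10.37 E0.6370
G1 X5.99 Y-10.37 E1.2746
G1 X11.40 Y-1.00 E1.8503
G1 X24.50 Y-1.00 E2.5475
G1 X24.50 Y6.00 E2.9200
G1 X8.51 Y6.00 E3.7709
G1 X5.99 Y10.37 E4.0394
G1 X-5.99 Y10.37 E4.6769
G1 X-11.97 Y0.00 E5.3139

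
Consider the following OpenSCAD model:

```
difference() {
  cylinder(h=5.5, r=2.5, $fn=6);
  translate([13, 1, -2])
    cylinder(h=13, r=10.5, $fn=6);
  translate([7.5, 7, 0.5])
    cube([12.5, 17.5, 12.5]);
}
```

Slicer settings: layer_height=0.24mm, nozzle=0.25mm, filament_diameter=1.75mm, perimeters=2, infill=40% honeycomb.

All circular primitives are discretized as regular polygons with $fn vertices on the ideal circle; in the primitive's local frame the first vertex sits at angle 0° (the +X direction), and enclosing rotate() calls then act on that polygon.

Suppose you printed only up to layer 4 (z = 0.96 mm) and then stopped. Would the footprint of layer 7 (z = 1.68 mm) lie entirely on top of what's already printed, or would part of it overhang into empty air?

entirely on top

Compare the two slices. At z = 0.96: the r=2.5 cylinder contributes a regular 6-gon of circumradius 2.5 (area = (6/2)·2.500²·sin(360°/6) = 16.24 mm²); the cylinder at (13, 1): section is a regular 6-gon, circumradius r=10.5 (area = (6/2)·10.500²·sin(360°/6) = 286.44 mm²); the cube at (7.5, 7) is present — its section is the full 12.5×17.5 rectangle (area 218.75 mm²); Subtracting the remaining from the first: starting from the r=2.5 cylinder (16.24 mm²), the r=10.5 cylinder at (13, 1) misses the remaining region (no effect); the 12.5×17.5 cube at (7.5, 7) misses the remaining region (no effect) — area = 16.24 mm². At z = 1.68: the cylinder: section is a regular 6-gon, circumradius r=2.5 (area = (6/2)·2.500²·sin(360°/6) = 16.24 mm²); the r=10.5 cylinder at (13, 1) gives a regular 6-gon of circumradius 10.5 (constant along its height) (area = (6/2)·10.500²·sin(360°/6) = 286.44 mm²); the cube at (7.5, 7) (footprint 12.5×17.5) is included at this height (area 218.75 mm²); After the difference (first − rest): starting from the r=2.5 cylinder (16.24 mm²), the r=10.5 cylinder at (13, 1) misses the remaining region (no effect); the 12.5×17.5 cube at (7.5, 7) misses the remaining region (no effect) — area = 16.24 mm². Checking containment: the cross-section at z = 1.68 is a subset of the cross-section at z = 0.96.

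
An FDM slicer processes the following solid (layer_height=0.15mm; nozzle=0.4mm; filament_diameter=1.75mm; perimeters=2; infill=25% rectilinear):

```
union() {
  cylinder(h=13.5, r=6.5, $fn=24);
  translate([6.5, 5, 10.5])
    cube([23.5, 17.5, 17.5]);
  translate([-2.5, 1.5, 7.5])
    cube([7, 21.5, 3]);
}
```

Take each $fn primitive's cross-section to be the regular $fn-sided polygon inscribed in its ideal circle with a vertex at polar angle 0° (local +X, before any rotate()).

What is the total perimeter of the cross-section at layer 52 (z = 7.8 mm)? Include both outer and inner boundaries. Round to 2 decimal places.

At z = 7.8 mm: the cylinder: section is a regular 24-gon, circumradius r=6.5 (perimeter = 2·24·6.500·sin(180°/24) = 40.72 mm); the cube at (6.5, 5) is absent (z outside [10.5, 28]); the cube at (-2.5, 1.5) (footprint 7×21.5) is included at this height (perimeter 57.00 mm); Merging all regions: the regions partially overlap (shared area 31.76 mm²), so the edge portions inside another operand are dropped and the merged outline is re-measured after clipping — boundary = 75.56 mm. Overall, the cross-section is a single solid region. Total boundary length (outer) = 75.56 mm.

75.56 mm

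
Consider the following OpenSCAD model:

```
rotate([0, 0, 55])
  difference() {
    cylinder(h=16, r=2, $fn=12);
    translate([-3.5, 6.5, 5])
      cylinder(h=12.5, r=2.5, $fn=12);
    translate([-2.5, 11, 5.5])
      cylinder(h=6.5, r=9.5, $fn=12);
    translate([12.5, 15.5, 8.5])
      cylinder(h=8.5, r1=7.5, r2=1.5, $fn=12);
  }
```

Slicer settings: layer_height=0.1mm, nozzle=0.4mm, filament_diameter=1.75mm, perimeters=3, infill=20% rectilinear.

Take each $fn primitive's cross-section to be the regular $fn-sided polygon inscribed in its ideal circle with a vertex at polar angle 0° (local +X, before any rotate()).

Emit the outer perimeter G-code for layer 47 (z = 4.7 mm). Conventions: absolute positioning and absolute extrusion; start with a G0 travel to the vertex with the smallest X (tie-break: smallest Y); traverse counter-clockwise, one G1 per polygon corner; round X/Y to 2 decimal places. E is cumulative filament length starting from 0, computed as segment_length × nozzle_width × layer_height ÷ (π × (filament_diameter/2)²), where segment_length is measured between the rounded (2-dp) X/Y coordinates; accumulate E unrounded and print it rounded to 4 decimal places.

At z = 4.7 mm: the cylinder: section is a regular 12-gon, circumradius r=2; the cylinder at (-3.5, 6.5) is not intersected at this z (z outside [5, 17.5]); the cylinder at (-2.5, 11) does not reach this height (z outside [5.5, 12]); the cone at (12.5, 15.5) is absent (z outside [8.5, 17]); Subtracting the remaining from the first: none of the subtracted shapes is present at this height, so the r=2 cylinder is unchanged — 1 connected region; (rotated 55° about Z; rotation is an isometry so areas/perimeters/island counts are preserved). The outline is a single polygon with 12 vertices. Extrusion per mm of travel: 0.4 × 0.1 / (π × 0.875²) = 0.016630. Accumulating E over each segment gives final E = 0.2066.

G0 X-1.99 Y0.17 Z4.70
G1 X-1.81 Y-0.85 E0.0172
G1 X-1.15 Y-1.64 E0.0343
G1 X-0.17 Y-1.99 E0.0516
G1 X0.85 Y-1.81 E0.0689
G1 X1.64 Y-1.15 E0.0860
G1 X1.99 Y-0.17 E0.1033
G1 X1.81 Y0.85 E0.1205
G1 X1.15 Y1.64 E0.1376
G1 X0.17 Y1.99 E0.1549
G1 X-0.85 Y1.81 E0.1722
G1 X-1.64 Y1.15 E0.1893
G1 X-1.99 Y0.17 E0.2066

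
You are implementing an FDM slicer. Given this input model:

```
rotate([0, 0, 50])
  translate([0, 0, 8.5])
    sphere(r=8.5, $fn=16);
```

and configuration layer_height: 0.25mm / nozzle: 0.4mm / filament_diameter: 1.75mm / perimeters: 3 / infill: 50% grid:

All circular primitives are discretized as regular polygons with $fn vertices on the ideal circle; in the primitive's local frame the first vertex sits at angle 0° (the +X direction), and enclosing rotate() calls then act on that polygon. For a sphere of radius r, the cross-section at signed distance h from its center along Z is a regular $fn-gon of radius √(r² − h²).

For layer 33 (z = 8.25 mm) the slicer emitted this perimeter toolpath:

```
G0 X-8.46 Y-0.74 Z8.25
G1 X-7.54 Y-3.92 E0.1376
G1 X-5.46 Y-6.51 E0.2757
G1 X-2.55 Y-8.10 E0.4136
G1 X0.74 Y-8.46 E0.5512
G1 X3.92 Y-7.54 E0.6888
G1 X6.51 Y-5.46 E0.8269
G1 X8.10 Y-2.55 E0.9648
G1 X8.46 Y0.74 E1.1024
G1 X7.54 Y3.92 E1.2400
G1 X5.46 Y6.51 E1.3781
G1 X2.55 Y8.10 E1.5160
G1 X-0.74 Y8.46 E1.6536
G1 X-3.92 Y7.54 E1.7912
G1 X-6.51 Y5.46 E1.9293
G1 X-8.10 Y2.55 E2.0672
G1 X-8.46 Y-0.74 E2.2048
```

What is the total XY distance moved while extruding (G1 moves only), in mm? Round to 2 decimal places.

Sum the Euclidean lengths of each G1 segment: total = 53.03 mm.

53.03 mm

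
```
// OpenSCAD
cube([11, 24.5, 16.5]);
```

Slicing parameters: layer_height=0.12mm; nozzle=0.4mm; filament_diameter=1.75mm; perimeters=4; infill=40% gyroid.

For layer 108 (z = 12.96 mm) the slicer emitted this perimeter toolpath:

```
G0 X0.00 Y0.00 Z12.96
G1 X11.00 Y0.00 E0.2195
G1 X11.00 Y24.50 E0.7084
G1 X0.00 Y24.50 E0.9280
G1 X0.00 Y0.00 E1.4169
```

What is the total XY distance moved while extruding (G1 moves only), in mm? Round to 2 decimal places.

71.00 mm

Sum the Euclidean lengths of each G1 segment: total = 71.00 mm.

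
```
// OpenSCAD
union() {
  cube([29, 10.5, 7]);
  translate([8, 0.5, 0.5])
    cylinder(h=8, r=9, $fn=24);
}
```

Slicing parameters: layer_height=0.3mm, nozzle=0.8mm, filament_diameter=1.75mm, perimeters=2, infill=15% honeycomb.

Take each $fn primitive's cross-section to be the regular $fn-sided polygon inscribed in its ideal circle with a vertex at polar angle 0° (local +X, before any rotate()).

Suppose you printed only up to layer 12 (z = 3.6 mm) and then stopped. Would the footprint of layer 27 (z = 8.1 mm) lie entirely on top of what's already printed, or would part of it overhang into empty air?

Compare the two slices. At z = 3.6: the 29×10.5 cube contributes its full rectangle (area 304.50 mm²); the r=9 cylinder at (8, 0.5) gives a regular 24-gon of circumradius 9 (constant along its height) (area = (24/2)·9.000²·sin(360°/24) = 251.57 mm²); Combining (union): the regions partially overlap — summed areas 556.07 mm² minus the doubly-counted overlap 131.72 mm² gives 424.35 mm² — area = 424.35 mm². At z = 8.1: the cube does not reach this height (z outside [0, 7]); the r=9 cylinder at (8, 0.5) contributes a regular 24-gon of circumradius 9 (area = (24/2)·9.000²·sin(360°/24) = 251.57 mm²); Taking the union: only the r=9 cylinder at (8, 0.5) is present, so the union is just that shape — area = 251.57 mm². Checking containment: the cross-section at z = 8.1 is a subset of the cross-section at z = 3.6.

entirely on top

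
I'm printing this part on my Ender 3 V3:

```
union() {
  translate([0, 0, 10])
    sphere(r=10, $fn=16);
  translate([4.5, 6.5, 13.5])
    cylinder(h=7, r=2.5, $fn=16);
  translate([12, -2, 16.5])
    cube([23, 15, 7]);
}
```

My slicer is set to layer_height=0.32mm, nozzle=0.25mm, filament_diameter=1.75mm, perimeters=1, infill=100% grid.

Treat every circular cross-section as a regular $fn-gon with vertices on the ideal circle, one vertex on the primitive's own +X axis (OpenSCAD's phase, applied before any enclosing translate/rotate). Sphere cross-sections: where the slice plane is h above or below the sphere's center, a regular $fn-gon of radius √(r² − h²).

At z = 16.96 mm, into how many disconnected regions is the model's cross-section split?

At z = 16.96 mm: the sphere: section is a regular 16-gon, circumradius = √(r²−h²) = √(10²−6.96²) = 7.180; the r=2.5 cylinder at (4.5, 6.5) gives a regular 16-gon of circumradius 2.5 (constant along its height); the cube at (12, -2) is present — its section is the full 23×15 rectangle; Combining (union): the regions partially overlap (shared area 5.11 mm²), so overlapping operands fuse into one piece — 2 connected regions. The result has 2 disconnected regions.

2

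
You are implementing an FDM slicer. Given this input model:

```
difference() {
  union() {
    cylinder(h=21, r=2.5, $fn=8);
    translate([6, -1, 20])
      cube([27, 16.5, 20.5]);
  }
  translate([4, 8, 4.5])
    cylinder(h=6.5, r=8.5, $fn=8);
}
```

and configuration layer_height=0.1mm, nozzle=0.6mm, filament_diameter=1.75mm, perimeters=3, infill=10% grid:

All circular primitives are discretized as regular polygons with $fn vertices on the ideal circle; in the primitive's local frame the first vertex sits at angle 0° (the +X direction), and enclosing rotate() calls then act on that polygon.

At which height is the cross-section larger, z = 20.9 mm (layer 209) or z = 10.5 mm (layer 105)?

Layer 209 (z = 20.9): the cylinder: section is a regular 8-gon, circumradius r=2.5 (area = (8/2)·2.500²·sin(360°/8) = 17.68 mm²); the 27×16.5 cube at (6, -1) contributes its full rectangle (area 445.50 mm²); Combining (union): the 2 present regions are separate (no shared area or edge), so areas and boundary lengths simply add and each stays a separate island — area = 463.18 mm²; the cylinder at (4, 8) is not intersected at this z (z outside [4.5, 11]); After the difference (first − rest): none of the subtracted shapes is present at this height, so the result so far is unchanged — area = 463.18 mm². So its area = 463.18 mm². Layer 105 (z = 10.5): the r=2.5 cylinder gives a regular 8-gon of circumradius 2.5 (constant along its height) (area = (8/2)·2.500²·sin(360°/8) = 17.68 mm²); the cube at (6, -1) is absent (z outside [20, 40.5]); Taking the union: only the r=2.5 cylinder is present, so the union is just that shape — area = 17.68 mm²; the cylinder at (4, 8): section is a regular 8-gon, circumradius r=8.5 (area = (8/2)·8.500²·sin(360°/8) = 204.35 mm²); After the difference (first − rest): starting from that combined region (17.68 mm²), the r=8.5 cylinder at (4, 8) partially overlaps it — only the 3.91 mm² overlap (of its 204.35 mm²) is removed, clipping the outline — area = 13.76 mm². So its area = 13.76 mm². Layer 209 is larger (463.18 vs 13.76 mm²).

layer 209 (z = 20.9 mm)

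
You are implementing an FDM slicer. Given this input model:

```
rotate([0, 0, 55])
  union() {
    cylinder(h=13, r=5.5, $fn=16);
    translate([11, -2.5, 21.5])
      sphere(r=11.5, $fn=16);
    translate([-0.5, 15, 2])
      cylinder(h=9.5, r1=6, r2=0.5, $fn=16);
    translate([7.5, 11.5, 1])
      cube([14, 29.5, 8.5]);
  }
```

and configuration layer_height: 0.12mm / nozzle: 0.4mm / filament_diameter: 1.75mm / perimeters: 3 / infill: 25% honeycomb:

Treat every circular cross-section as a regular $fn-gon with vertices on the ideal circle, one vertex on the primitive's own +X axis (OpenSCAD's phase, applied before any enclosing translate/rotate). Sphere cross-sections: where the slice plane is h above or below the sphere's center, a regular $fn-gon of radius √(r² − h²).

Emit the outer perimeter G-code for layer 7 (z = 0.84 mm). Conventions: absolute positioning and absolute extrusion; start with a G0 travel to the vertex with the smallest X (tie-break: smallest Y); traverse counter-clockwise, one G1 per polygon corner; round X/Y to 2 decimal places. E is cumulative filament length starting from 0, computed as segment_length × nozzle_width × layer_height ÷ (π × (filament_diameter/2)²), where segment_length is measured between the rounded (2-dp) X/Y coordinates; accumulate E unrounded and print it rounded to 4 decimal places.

At z = 0.84 mm: the r=5.5 cylinder gives a regular 16-gon of circumradius 5.5 (constant along its height); the sphere at (11, -2.5) is not intersected at this z (|z−center|=20.660 > r=11.5); the cone at (-0.5, 15) does not reach this height (z outside [2, 11.5]); the cube at (7.5, 11.5) is not intersected at this z (z outside [1, 9.5]); Merging all regions: only the r=5.5 cylinder is present, so the union is just that shape — 1 connected region; (rotated 55° about Z; rotation is an isometry so areas/perimeters/island counts are preserved). The outline is a single polygon with 16 vertices. Extrusion per mm of travel: 0.4 × 0.12 / (π × 0.875²) = 0.019956. Accumulating E over each segment gives final E = 0.6855.

G0 X-5.42 Y-0.96 Z0.84
G1 X-4.64 Y-2.96 E0.0428
G1 X-3.15 Y-4.51 E0.0857
G1 X-1.19 Y-5.37 E0.1285
G1 X0.96 Y-5.42 E0.1714
G1 X2.96 Y-4.64 E0.2142
G1 X4.51 Y-3.15 E0.2571
G1 X5.37 Y-1.19 E0.2998
G1 X5.42 Y0.96 E0.3428
G1 X4.64 Y2.96 E0.3856
G1 X3.15 Y4.51 E0.4285
G1 X1.19 Y5.37 E0.4712
G1 X-0.96 Y5.42 E0.5141
G1 X-2.96 Y4.64 E0.5570
G1 X-4.51 Y3.15 E0.5999
G1 X-5.37 Y1.19 E0.6426
G1 X-5.42 Y-0.96 E0.6855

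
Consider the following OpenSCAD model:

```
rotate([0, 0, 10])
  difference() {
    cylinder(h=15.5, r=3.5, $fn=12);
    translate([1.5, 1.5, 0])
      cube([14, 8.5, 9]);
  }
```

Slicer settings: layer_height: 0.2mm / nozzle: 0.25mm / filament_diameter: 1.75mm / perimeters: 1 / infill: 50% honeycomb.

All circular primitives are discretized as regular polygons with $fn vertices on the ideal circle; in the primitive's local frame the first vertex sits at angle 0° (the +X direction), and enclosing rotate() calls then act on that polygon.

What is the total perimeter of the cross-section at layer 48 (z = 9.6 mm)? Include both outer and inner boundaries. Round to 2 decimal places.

21.74 mm

At z = 9.6 mm: the cylinder: section is a regular 12-gon, circumradius r=3.5 (perimeter = 2·12·3.500·sin(180°/12) = 21.74 mm); the cube at (1.5, 1.5) is absent (z outside [0, 9]); Taking the first minus the rest: none of the subtracted shapes is present at this height, so the r=3.5 cylinder is unchanged — boundary = 21.74 mm; (whole slice rotated 10° about Z — lengths, areas and connectivity unchanged). Overall, the cross-section is a single solid region. Total boundary length (outer) = 21.74 mm.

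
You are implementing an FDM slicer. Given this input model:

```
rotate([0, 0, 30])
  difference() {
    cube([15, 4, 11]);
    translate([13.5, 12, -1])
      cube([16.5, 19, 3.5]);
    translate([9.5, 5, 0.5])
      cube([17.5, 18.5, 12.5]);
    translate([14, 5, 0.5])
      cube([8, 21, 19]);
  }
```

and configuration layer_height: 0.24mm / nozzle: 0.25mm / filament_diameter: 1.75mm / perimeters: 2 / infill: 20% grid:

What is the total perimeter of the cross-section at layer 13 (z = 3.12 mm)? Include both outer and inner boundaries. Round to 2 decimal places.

38.00 mm

At z = 3.12 mm: the cube is present — its section is the full 15×4 rectangle (perimeter 38.00 mm); the cube at (13.5, 12) does not reach this height (z outside [-1, 2.5]); the 17.5×18.5 cube at (9.5, 5) contributes its full rectangle (perimeter 72.00 mm); the cube at (14, 5) (footprint 8×21) is included at this height (perimeter 58.00 mm); Taking the first minus the rest: starting from the 15×4 cube, the 17.5×18.5 cube at (9.5, 5) misses the remaining region (no effect); the 8×21 cube at (14, 5) misses the remaining region (no effect) — boundary = 38.00 mm; (rotated 30° about Z; rotation is an isometry so areas/perimeters/island counts are preserved). Overall, the cross-section is a single solid region. Total boundary length (outer) = 38.00 mm.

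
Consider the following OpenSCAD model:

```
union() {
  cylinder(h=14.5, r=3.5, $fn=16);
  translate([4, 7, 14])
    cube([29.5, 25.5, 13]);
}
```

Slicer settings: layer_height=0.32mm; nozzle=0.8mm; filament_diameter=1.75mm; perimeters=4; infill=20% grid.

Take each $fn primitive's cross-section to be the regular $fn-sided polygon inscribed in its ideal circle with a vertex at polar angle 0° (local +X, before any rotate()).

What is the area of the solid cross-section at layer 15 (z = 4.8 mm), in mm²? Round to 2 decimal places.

37.50 mm²

At z = 4.8 mm: the cylinder: section is a regular 16-gon, circumradius r=3.5 (area = (16/2)·3.500²·sin(360°/16) = 37.50 mm²); the cube at (4, 7) is not intersected at this z (z outside [14, 27]); Taking the union: only the r=3.5 cylinder is present, so the union is just that shape — area = 37.50 mm². Overall, the cross-section is a single solid region. Net area = 37.50 mm².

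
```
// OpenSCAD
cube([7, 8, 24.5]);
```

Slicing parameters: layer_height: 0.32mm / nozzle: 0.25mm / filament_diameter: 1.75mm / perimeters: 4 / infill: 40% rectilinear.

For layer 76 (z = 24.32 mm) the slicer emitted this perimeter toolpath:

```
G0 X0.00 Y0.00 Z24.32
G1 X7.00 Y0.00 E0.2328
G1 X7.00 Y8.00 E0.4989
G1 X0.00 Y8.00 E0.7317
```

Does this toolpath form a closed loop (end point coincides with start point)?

Start point (G0): (0.00, 0.00). End point (last G1): the path does not return to the start — open.

no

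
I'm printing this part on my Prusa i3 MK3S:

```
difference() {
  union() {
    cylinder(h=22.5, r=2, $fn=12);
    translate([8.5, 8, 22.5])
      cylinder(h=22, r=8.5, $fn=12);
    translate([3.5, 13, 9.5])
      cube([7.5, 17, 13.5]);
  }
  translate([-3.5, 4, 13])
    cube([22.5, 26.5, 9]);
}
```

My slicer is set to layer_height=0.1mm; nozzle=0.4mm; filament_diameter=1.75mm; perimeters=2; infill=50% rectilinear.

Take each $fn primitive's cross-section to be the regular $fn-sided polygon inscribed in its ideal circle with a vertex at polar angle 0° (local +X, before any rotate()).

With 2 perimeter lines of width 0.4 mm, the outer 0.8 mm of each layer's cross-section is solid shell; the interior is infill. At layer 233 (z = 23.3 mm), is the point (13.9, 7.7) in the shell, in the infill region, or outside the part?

infill

At z = 23.3 mm: the cylinder does not reach this height (z outside [0, 22.5]); the r=8.5 cylinder at (8.5, 8) contributes a regular 12-gon of circumradius 8.5; the cube at (3.5, 13) is absent (z outside [9.5, 23]); Combining (union): only the r=8.5 cylinder at (8.5, 8) is present, so the union is just that shape — 1 connected region; the cube at (-3.5, 4) is absent (z outside [13, 22]); Subtracting the remaining from the first: none of the subtracted shapes is present at this height, so the result so far is unchanged — 1 connected region. Overall, the cross-section is a single solid region. The nearest boundary edge runs (15.86, 3.75)→(17.00, 8.00); distance from the point to it = 2.92 mm. The point is inside the cross-section and 2.92 mm from the nearest boundary — more than the 0.8 mm shell width (2 × 0.4), so it's in the infill interior.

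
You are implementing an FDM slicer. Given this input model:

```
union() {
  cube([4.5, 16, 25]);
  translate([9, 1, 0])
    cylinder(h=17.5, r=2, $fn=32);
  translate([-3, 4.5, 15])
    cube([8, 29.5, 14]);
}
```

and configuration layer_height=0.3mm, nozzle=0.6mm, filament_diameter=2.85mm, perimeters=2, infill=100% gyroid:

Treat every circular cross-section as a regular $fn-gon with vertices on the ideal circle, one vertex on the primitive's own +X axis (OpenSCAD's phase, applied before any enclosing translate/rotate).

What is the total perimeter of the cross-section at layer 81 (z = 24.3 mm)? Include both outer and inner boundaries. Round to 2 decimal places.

84.00 mm

At z = 24.3 mm: the cube (footprint 4.5×16) is included at this height (perimeter 41.00 mm); the cylinder at (9, 1) is not intersected at this z (z outside [0, 17.5]); the 8×29.5 cube at (-3, 4.5) contributes its full rectangle (perimeter 75.00 mm); Taking the union: the regions partially overlap (shared area 51.75 mm²), so the edge portions inside another operand are dropped and the merged outline is re-measured after clipping — boundary = 84.00 mm. Overall, the cross-section is a single solid region. Total boundary length (outer) = 84.00 mm.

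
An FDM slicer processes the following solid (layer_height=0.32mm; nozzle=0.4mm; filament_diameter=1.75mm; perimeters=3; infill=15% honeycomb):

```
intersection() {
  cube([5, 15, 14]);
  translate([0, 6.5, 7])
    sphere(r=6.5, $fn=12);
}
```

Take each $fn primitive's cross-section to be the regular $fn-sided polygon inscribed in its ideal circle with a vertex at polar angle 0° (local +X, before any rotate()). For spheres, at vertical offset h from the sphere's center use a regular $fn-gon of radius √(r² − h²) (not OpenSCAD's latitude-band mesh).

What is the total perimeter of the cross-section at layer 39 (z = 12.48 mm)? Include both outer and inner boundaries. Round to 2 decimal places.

At z = 12.48 mm: the cube is present — its section is the full 5×15 rectangle (perimeter 40.00 mm); the r=6.5 sphere at (0, 6.5) slices to a regular 12-gon of circumradius 3.496 (√(r²−h²) with h=5.48 from center) (perimeter = 2·12·3.496·sin(180°/12) = 21.71 mm); Keeping only the common overlap: the r=6.5 sphere at (0, 6.5) partially overlaps the 5×15 cube; clipping to the common part keeps 18.33 mm² — boundary = 17.85 mm. Overall, the cross-section is a single solid region. Total boundary length (outer) = 17.85 mm.

17.85 mm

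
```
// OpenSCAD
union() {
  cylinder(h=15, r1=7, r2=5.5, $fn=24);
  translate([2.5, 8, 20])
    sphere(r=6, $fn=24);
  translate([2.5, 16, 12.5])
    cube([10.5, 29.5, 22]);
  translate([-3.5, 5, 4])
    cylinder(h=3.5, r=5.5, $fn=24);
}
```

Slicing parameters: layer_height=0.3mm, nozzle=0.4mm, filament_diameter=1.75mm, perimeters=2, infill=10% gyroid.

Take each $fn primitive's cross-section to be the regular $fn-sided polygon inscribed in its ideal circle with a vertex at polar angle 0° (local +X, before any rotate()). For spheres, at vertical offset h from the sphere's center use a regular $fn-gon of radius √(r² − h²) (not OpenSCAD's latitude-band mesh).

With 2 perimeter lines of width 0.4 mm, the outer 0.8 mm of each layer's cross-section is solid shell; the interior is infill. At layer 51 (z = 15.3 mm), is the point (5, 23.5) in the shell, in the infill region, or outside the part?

infill

At z = 15.3 mm: the cone does not reach this height (z outside [0, 15]); the sphere at (2.5, 8): section is a regular 24-gon, circumradius = √(r²−h²) = √(6²−4.7²) = 3.730; the 10.5×29.5 cube at (2.5, 16) contributes its full rectangle; the cylinder at (-3.5, 5) does not reach this height (z outside [4, 7.5]); Combining (union): the 2 present regions are separate (no shared area or edge), so areas and boundary lengths simply add and each stays a separate island — 2 connected regions. Overall, the cross-section has 2 separate islands. The nearest boundary edge runs (2.50, 16.00)→(2.50, 45.50); distance from the point to it = 2.50 mm. (Shell/infill is judged within the island containing the point — the largest one.) The point is inside the cross-section and 2.50 mm from the nearest boundary — more than the 0.8 mm shell width (2 × 0.4), so it's in the infill interior.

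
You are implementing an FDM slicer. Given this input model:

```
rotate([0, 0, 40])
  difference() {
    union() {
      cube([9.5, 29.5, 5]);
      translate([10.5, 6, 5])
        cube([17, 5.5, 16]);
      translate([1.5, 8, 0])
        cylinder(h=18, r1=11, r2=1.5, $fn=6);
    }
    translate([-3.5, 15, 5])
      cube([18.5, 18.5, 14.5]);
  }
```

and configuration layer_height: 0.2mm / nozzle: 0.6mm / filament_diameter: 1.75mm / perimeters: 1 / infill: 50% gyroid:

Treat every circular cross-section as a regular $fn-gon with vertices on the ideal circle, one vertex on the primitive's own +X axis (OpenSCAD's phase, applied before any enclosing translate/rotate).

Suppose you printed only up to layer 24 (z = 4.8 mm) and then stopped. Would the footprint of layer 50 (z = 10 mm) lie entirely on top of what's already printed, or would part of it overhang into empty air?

part overhangs

Compare the two slices. At z = 4.8: the cube is present — its section is the full 9.5×29.5 rectangle (area 280.25 mm²); the cube at (10.5, 6) is absent (z outside [5, 21]); the cone at (1.5, 8) contributes a regular 6-gon of circumradius 8.467 (interpolated between r1=11 and r2=1.5 at t=0.267) (area = (6/2)·8.467²·sin(360°/6) = 186.24 mm²); Taking the union: the regions partially overlap — summed areas 466.49 mm² minus the doubly-counted overlap 114.74 mm² gives 351.75 mm² — area = 351.75 mm²; the cube at (-3.5, 15) is absent (z outside [5, 19.5]); Subtracting the remaining from the first: none of the subtracted shapes is present at this height, so that combined region is unchanged — area = 351.75 mm²; (rotated 40° about Z; rotation is an isometry so areas/perimeters/island counts are preserved). At z = 10: the cube does not reach this height (z outside [0, 5]); the cube at (10.5, 6) is present — its section is the full 17×5.5 rectangle (area 93.50 mm²); the cone at (1.5, 8) (r1=11→r2=1.5) has section circumradius 5.722 here — a regular 6-gon (area = (6/2)·5.722²·sin(360°/6) = 85.07 mm²); Combining (union): the 2 present regions are separate (no shared area or edge), so areas and boundary lengths simply add and each stays a separate island — area = 178.57 mm²; the 18.5×18.5 cube at (-3.5, 15) contributes its full rectangle (area 342.25 mm²); Taking the first minus the rest: starting from that combined region (178.57 mm²), the 18.5×18.5 cube at (-3.5, 15) misses the remaining region (no effect) — area = 178.57 mm²; (rotated 40° about Z; rotation is an isometry so areas/perimeters/island counts are preserved). Checking containment: at z = 10 the cross-section extends beyond the z = 4.8 cross-section by about 93.50 mm².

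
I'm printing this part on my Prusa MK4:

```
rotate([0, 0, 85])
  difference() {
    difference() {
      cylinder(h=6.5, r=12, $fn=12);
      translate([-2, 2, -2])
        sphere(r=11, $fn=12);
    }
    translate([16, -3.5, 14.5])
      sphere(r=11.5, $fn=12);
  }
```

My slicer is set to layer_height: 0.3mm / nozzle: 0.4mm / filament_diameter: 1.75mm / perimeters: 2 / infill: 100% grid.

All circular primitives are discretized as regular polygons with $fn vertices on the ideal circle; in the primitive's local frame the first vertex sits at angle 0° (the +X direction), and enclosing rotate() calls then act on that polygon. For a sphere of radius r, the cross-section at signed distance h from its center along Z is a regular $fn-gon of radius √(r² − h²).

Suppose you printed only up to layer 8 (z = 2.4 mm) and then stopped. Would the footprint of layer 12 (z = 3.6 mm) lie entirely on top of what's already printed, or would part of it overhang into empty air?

part overhangs

Compare the two slices. At z = 2.4: the cylinder: section is a regular 12-gon, circumradius r=12 (area = (12/2)·12.000²·sin(360°/12) = 432.00 mm²); the r=11 sphere at (-2, 2) slices to a regular 12-gon of circumradius 10.082 (√(r²−h²) with h=4.4 from center) (area = (12/2)·10.082²·sin(360°/12) = 304.92 mm²); After the difference (first − rest): starting from the r=12 cylinder (432.00 mm²), the r=11 sphere at (-2, 2) partially overlaps it — only the 293.05 mm² overlap (of its 304.92 mm²) is removed, clipping the outline — area = 138.95 mm²; the sphere at (16, -3.5) is not intersected at this z (|z−center|=12.100 > r=11.5); Taking the first minus the rest: none of the subtracted shapes is present at this height, so that combined region is unchanged — area = 138.95 mm²; (rotated 85° about Z; rotation is an isometry so areas/perimeters/island counts are preserved). At z = 3.6: the r=12 cylinder contributes a regular 12-gon of circumradius 12 (area = (12/2)·12.000²·sin(360°/12) = 432.00 mm²); the r=11 sphere at (-2, 2) contributes a regular 12-gon of circumradius √(11²−5.6²) = 9.468 (area = (12/2)·9.468²·sin(360°/12) = 268.92 mm²); Subtracting the remaining from the first: starting from the r=12 cylinder (432.00 mm²), the r=11 sphere at (-2, 2) partially overlaps it — only the 266.76 mm² overlap (of its 268.92 mm²) is removed, clipping the outline — area = 165.24 mm²; the r=11.5 sphere at (16, -3.5) slices to a regular 12-gon of circumradius 3.666 (√(r²−h²) with h=10.9 from center) (area = (12/2)·3.666²·sin(360°/12) = 40.32 mm²); After the difference (first − rest): starting from that combined region (165.24 mm²), the r=11.5 sphere at (16, -3.5) misses the remaining region (no effect) — area = 165.24 mm²; (rotated 85° about Z; rotation is an isometry so areas/perimeters/island counts are preserved). Checking containment: at z = 3.6 the cross-section extends beyond the z = 2.4 cross-section by about 26.29 mm².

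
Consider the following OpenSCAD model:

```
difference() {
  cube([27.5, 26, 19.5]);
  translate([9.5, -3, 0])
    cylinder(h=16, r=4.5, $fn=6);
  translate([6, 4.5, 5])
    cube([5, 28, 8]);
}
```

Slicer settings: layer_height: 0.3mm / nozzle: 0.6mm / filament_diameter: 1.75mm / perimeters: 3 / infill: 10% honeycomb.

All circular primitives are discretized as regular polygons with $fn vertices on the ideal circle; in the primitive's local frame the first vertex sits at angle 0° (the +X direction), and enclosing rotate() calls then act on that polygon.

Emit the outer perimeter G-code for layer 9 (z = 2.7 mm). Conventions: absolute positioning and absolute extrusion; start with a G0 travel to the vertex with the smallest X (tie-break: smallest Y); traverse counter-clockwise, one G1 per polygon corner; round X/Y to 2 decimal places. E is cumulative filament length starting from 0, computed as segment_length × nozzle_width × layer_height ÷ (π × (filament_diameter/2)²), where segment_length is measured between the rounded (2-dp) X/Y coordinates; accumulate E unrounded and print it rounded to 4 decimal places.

G0 X0.00 Y0.00 Z2.70
G1 X6.73 Y0.00 E0.5036
G1 X7.25 Y0.90 E0.5814
G1 X11.75 Y0.90 E0.9182
G1 X12.27 Y0.00 E0.9960
G1 X27.50 Y0.00 E2.1357
G1 X27.50 Y26.00 E4.0814
G1 X0.00 Y26.00 E6.1394
G1 X0.00 Y0.00 E8.0851

At z = 2.7 mm: the cube is present — its section is the full 27.5×26 rectangle; the r=4.5 cylinder at (9.5, -3) contributes a regular 6-gon of circumradius 4.5; the cube at (6, 4.5) is not intersected at this z (z outside [5, 13]); Subtracting the remaining from the first: starting from the 27.5×26 cube, the r=4.5 cylinder at (9.5, -3) partially overlaps it — only the 4.50 mm² overlap (of its 52.61 mm²) is removed, clipping the outline — 1 connected region. The outline is a single polygon with 8 vertices. Extrusion per mm of travel: 0.6 × 0.3 / (π × 0.875²) = 0.074835. Accumulating E over each segment gives final E = 8.0851.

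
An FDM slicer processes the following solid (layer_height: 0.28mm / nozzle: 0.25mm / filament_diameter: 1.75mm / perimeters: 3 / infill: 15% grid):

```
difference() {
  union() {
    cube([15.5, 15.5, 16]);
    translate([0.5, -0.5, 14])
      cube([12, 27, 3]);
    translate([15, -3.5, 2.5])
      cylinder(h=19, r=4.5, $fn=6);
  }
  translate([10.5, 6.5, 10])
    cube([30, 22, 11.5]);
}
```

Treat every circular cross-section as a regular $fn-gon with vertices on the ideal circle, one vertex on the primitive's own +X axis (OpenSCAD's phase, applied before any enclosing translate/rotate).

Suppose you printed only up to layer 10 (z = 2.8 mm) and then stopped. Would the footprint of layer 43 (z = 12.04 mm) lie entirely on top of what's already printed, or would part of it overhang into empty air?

Compare the two slices. At z = 2.8: the cube (footprint 15.5×15.5) is included at this height (area 240.25 mm²); the cube at (0.5, -0.5) does not reach this height (z outside [14, 17]); the r=4.5 cylinder at (15, -3.5) contributes a regular 6-gon of circumradius 4.5 (area = (6/2)·4.500²·sin(360°/6) = 52.61 mm²); Merging all regions: the regions partially overlap — summed areas 292.86 mm² minus the doubly-counted overlap 1.14 mm² gives 291.72 mm² — area = 291.72 mm²; the cube at (10.5, 6.5) is absent (z outside [10, 21.5]); Subtracting the remaining from the first: none of the subtracted shapes is present at this height, so the result so far is unchanged — area = 291.72 mm². At z = 12.04: the 15.5×15.5 cube contributes its full rectangle (area 240.25 mm²); the cube at (0.5, -0.5) is not intersected at this z (z outside [14, 17]); the r=4.5 cylinder at (15, -3.5) contributes a regular 6-gon of circumradius 4.5 (area = (6/2)·4.500²·sin(360°/6) = 52.61 mm²); Merging all regions: the regions partially overlap — summed areas 292.86 mm² minus the doubly-counted overlap 1.14 mm² gives 291.72 mm² — area = 291.72 mm²; the cube at (10.5, 6.5) (footprint 30×22) is included at this height (area 660.00 mm²); After the difference (first − rest): starting from the result so far (291.72 mm²), the 30×22 cube at (10.5, 6.5) partially overlaps it — only the 45.00 mm² overlap (of its 660.00 mm²) is removed, clipping the outline — area = 246.72 mm². Checking containment: the cross-section at z = 12.04 is a subset of the cross-section at z = 2.8.

entirely on top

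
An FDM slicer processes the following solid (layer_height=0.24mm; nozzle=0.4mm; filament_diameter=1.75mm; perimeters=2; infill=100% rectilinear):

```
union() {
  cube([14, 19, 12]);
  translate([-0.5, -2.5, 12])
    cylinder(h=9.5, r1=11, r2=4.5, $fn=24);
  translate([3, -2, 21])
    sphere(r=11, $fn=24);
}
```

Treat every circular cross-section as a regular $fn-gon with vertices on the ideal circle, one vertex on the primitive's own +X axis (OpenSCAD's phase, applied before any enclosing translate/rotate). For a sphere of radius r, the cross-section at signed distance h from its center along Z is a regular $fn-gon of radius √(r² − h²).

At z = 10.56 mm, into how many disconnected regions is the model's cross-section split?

1

At z = 10.56 mm: the cube (footprint 14×19) is included at this height; the cone at (-0.5, -2.5) does not reach this height (z outside [12, 21.5]); the r=11 sphere at (3, -2) slices to a regular 24-gon of circumradius 3.465 (√(r²−h²) with h=10.44 from center); Combining (union): the regions partially overlap (shared area 5.68 mm²), so overlapping operands fuse into one piece — 1 connected region. The result has 1 disconnected region.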